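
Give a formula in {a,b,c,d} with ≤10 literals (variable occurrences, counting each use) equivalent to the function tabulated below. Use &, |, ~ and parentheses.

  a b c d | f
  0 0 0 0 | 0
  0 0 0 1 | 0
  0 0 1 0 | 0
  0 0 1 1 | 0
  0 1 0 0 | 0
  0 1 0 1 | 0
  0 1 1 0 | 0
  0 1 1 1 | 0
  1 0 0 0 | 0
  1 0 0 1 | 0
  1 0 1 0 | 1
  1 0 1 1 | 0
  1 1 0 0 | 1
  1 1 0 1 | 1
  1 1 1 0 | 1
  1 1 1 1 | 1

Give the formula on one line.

  ~d = 1010101010101010
  (~d | b) = 1010111110101111
  ~b = 1111000011110000
  (~b | d) = 1111010111110101
  (c & (~b | d)) = 0011000100110001
  ((c & (~b | d)) | d) = 0111010101110101
  ((~d | b) & ((c & (~b | d)) | d)) = 0010010100100101
  (b & a) = 0000000000001111
  (((~d | b) & ((c & (~b | d)) | d)) | (b & a)) = 0010010100101111
  (a & (((~d | b) & ((c & (~b | d)) | d)) | (b & a))) = 0000000000101111

(a & (((~d | b) & ((c & (~b | d)) | d)) | (b & a)))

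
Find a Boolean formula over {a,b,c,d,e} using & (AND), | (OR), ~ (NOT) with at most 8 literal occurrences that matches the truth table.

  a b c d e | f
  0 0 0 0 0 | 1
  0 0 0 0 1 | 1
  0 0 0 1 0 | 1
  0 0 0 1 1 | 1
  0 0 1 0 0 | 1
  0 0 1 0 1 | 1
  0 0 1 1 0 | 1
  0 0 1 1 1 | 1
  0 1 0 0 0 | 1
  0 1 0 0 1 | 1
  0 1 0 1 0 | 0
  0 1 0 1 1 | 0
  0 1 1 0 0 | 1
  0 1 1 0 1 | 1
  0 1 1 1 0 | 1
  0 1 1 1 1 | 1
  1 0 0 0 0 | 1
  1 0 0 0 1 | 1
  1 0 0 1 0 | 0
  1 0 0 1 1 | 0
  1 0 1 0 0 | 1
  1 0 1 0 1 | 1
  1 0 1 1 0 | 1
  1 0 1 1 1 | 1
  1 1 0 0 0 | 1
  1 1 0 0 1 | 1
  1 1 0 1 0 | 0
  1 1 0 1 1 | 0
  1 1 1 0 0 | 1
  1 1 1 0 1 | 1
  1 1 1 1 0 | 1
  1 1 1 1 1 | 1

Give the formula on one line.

  ~d = 11001100110011001100110011001100
  ~b = 11111111000000001111111100000000
  (d & ~b) = 00110011000000000011001100000000
  ~a = 11111111111111110000000000000000
  ((d & ~b) & ~a) = 00110011000000000000000000000000
  (c | ((d & ~b) & ~a)) = 00111111000011110000111100001111
  (~d | (c | ((d & ~b) & ~a))) = 11111111110011111100111111001111

(~d | (c | ((d & ~b) & ~a)))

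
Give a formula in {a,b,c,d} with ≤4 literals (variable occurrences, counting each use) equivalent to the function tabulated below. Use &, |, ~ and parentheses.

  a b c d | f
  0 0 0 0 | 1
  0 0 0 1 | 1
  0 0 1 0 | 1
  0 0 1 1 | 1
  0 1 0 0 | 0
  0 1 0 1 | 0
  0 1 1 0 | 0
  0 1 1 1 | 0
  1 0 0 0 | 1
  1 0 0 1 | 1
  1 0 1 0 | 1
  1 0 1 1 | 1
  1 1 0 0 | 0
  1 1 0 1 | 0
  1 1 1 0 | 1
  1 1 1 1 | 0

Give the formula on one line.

  ~d = 1010101010101010
  (a & ~d) = 0000000010101010
  ((a & ~d) & c) = 0000000000100010
  ~b = 1111000011110000
  (((a & ~d) & c) | ~b) = 1111000011110010

(((a & ~d) & c) | ~b)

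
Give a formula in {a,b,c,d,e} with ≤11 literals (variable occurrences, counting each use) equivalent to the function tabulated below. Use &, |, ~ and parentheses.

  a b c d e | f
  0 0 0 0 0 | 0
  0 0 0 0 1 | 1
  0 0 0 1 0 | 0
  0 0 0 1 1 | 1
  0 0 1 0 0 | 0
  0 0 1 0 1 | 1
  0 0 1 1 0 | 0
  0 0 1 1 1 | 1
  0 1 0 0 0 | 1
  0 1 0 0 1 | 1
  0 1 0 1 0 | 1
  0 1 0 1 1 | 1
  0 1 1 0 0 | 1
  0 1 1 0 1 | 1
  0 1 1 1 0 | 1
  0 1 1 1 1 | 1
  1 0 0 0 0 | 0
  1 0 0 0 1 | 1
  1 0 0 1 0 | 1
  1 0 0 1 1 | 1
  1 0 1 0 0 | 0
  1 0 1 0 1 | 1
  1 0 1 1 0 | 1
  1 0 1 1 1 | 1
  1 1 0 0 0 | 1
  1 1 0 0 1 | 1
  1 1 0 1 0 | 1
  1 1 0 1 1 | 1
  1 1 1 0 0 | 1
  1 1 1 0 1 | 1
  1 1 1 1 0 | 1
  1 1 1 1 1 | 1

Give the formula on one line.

(((d | b) & a) | (((b & ~a) | e) | ((d & c) & a)))

  (d | b) = 00110011111111110011001111111111
  ((d | b) & a) = 00000000000000000011001111111111
  ~a = 11111111111111110000000000000000
  (b & ~a) = 00000000111111110000000000000000
  ((b & ~a) | e) = 01010101111111110101010101010101
  (d & c) = 00000011000000110000001100000011
  ((d & c) & a) = 00000000000000000000001100000011
  (((b & ~a) | e) | ((d & c) & a)) = 01010101111111110101011101010111
  (((d | b) & a) | (((b & ~a) | e) | ((d & c) & a))) = 01010101111111110111011111111111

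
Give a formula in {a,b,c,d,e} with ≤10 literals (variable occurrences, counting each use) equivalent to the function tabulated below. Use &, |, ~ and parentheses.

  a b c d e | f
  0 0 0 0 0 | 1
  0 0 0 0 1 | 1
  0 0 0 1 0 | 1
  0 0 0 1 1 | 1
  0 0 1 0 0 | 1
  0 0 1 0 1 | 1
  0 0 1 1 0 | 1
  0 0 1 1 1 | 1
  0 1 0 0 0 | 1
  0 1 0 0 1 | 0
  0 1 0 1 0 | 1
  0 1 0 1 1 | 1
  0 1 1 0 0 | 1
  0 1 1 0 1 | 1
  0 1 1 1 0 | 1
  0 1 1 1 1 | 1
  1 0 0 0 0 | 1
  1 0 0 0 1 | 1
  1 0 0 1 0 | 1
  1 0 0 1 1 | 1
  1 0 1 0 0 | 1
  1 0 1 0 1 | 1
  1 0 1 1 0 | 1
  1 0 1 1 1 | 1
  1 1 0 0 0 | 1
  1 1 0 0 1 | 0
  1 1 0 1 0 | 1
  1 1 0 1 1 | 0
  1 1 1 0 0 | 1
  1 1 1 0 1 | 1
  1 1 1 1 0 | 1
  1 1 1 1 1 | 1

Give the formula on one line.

  ~c = 11110000111100001111000011110000
  ~a = 11111111111111110000000000000000
  (~c & ~a) = 11110000111100000000000000000000
  ((~c & ~a) | e) = 11110101111101010101010101010101
  ~b = 11111111000000001111111100000000
  (((~c & ~a) | e) & ~b) = 11110101000000000101010100000000
  (~a & d) = 00110011001100110000000000000000
  ((((~c & ~a) | e) & ~b) | (~a & d)) = 11110111001100110101010100000000
  ~e = 10101010101010101010101010101010
  (~e | c) = 10101111101011111010111110101111
  (((((~c & ~a) | e) & ~b) | (~a & d)) | (~e | c)) = 11111111101111111111111110101111

(((((~c & ~a) | e) & ~b) | (~a & d)) | (~e | c))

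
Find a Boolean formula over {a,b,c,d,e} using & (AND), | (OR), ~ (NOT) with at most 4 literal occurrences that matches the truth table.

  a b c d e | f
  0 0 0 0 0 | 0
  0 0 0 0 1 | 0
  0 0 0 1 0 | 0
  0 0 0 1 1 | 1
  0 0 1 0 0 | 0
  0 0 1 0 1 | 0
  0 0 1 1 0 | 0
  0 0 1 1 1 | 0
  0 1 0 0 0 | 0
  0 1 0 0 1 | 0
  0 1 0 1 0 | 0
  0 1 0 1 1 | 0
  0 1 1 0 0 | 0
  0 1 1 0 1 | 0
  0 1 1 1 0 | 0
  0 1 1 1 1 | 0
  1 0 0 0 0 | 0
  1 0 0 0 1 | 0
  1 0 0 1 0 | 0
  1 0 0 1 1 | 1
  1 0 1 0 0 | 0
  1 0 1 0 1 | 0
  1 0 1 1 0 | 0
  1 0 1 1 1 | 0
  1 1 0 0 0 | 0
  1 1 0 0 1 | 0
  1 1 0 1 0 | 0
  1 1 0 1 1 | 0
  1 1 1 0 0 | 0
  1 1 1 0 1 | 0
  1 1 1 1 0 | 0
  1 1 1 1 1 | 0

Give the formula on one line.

  ~b = 11111111000000001111111100000000
  ~c = 11110000111100001111000011110000
  (~b & ~c) = 11110000000000001111000000000000
  (d & (~b & ~c)) = 00110000000000000011000000000000
  (e & (d & (~b & ~c))) = 00010000000000000001000000000000

(e & (d & (~b & ~c)))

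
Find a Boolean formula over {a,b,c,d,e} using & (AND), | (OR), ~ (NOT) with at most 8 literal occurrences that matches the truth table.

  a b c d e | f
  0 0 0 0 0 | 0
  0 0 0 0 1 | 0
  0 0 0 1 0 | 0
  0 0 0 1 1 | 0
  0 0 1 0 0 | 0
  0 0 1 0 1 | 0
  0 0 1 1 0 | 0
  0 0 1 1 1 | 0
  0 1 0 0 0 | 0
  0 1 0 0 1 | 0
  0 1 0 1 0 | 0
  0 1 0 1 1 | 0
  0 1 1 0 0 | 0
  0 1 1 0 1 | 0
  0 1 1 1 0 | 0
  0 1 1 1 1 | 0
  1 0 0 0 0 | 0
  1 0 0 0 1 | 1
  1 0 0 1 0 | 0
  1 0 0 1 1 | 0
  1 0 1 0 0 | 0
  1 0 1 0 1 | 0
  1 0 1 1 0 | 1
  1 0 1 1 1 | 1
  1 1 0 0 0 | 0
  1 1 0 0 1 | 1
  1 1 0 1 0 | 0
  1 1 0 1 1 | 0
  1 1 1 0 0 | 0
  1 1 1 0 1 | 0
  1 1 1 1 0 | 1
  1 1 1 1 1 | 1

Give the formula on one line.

  ~d = 11001100110011001100110011001100
  (~d & e) = 01000100010001000100010001000100
  ((~d & e) | c) = 01001111010011110100111101001111
  (((~d & e) | c) & a) = 00000000000000000100111101001111
  ~c = 11110000111100001111000011110000
  (~c | d) = 11110011111100111111001111110011
  (a & (~c | d)) = 00000000000000001111001111110011
  ~a = 11111111111111110000000000000000
  ((a & (~c | d)) | ~a) = 11111111111111111111001111110011
  ((((~d & e) | c) & a) & ((a & (~c | d)) | ~a)) = 00000000000000000100001101000011

((((~d & e) | c) & a) & ((a & (~c | d)) | ~a))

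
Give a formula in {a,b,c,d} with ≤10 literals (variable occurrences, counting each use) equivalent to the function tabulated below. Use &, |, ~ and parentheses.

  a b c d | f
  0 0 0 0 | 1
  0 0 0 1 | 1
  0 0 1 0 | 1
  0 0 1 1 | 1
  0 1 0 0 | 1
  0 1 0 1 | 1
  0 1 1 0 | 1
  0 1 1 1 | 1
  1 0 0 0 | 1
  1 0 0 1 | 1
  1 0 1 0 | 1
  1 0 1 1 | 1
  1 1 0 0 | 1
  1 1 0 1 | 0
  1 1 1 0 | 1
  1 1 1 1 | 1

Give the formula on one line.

((((a & ~d) | ~b) | c) | ((~a | ~b) & (~a | ~c)))

  ~d = 1010101010101010
  (a & ~d) = 0000000010101010
  ~b = 1111000011110000
  ((a & ~d) | ~b) = 1111000011111010
  (((a & ~d) | ~b) | c) = 1111001111111011
  ~a = 1111111100000000
  (~a | ~b) = 1111111111110000
  ~c = 1100110011001100
  (~a | ~c) = 1111111111001100
  ((~a | ~b) & (~a | ~c)) = 1111111111000000
  ((((a & ~d) | ~b) | c) | ((~a | ~b) & (~a | ~c))) = 1111111111111011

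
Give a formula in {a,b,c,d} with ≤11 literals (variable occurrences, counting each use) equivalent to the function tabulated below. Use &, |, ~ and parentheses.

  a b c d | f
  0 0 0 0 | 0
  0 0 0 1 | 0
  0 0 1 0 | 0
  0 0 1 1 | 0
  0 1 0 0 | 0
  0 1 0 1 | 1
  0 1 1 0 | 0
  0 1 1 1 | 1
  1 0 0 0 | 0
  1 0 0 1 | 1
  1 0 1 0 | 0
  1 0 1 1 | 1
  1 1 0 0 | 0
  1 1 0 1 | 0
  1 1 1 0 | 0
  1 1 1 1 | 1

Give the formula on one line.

  ~a = 1111111100000000
  (b & ~a) = 0000111100000000
  (a | (b & ~a)) = 0000111111111111
  (d & (a | (b & ~a))) = 0000010101010101
  (~a | c) = 1111111100110011
  ~d = 1010101010101010
  (~d & b) = 0000101000001010
  ~b = 1111000011110000
  ((~d & b) | ~b) = 1111101011111010
  ((~a | c) | ((~d & b) | ~b)) = 1111111111111011
  ((d & (a | (b & ~a))) & ((~a | c) | ((~d & b) | ~b))) = 0000010101010001

((d & (a | (b & ~a))) & ((~a | c) | ((~d & b) | ~b)))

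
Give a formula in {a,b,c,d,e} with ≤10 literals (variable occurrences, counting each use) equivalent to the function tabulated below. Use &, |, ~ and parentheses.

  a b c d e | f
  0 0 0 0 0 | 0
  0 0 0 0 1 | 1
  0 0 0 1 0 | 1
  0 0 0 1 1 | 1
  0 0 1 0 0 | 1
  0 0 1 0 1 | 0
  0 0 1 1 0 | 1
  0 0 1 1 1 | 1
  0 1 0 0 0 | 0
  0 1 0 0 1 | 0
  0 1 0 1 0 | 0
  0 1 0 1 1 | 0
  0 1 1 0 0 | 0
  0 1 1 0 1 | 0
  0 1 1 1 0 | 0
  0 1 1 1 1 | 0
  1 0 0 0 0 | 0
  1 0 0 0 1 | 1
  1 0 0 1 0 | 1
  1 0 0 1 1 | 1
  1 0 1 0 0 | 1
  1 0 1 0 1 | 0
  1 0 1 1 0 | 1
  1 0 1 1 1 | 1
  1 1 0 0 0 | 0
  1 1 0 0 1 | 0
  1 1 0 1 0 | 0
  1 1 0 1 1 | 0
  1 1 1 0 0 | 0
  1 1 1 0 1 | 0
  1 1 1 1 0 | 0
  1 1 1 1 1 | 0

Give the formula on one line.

  ~b = 11111111000000001111111100000000
  (e | d) = 01110111011101110111011101110111
  ((e | d) | c) = 01111111011111110111111101111111
  ~e = 10101010101010101010101010101010
  (d | ~e) = 10111011101110111011101110111011
  ~c = 11110000111100001111000011110000
  ((d | ~e) | ~c) = 11111011111110111111101111111011
  (((e | d) | c) & ((d | ~e) | ~c)) = 01111011011110110111101101111011
  (~b & (((e | d) | c) & ((d | ~e) | ~c))) = 01111011000000000111101100000000

(~b & (((e | d) | c) & ((d | ~e) | ~c)))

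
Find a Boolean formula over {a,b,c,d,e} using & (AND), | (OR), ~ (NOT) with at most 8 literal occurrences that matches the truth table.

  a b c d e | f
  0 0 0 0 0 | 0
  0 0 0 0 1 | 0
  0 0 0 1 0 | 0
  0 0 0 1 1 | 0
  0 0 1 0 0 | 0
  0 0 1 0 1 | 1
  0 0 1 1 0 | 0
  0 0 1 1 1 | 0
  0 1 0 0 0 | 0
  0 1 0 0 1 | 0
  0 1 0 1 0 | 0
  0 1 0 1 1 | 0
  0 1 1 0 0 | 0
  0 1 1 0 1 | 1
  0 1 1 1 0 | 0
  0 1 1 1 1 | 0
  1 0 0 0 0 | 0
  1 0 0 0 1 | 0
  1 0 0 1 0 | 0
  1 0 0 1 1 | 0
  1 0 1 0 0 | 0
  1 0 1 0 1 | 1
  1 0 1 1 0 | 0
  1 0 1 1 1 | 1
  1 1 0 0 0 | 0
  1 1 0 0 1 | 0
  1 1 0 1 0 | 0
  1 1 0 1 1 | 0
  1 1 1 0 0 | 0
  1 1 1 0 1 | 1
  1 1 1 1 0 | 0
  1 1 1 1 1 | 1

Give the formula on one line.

  (e | c) = 01011111010111110101111101011111
  ~d = 11001100110011001100110011001100
  ((e | c) & ~d) = 01001100010011000100110001001100
  (((e | c) & ~d) | a) = 01001100010011001111111111111111
  (e & c) = 00000101000001010000010100000101
  ((((e | c) & ~d) | a) & (e & c)) = 00000100000001000000010100000101

((((e | c) & ~d) | a) & (e & c))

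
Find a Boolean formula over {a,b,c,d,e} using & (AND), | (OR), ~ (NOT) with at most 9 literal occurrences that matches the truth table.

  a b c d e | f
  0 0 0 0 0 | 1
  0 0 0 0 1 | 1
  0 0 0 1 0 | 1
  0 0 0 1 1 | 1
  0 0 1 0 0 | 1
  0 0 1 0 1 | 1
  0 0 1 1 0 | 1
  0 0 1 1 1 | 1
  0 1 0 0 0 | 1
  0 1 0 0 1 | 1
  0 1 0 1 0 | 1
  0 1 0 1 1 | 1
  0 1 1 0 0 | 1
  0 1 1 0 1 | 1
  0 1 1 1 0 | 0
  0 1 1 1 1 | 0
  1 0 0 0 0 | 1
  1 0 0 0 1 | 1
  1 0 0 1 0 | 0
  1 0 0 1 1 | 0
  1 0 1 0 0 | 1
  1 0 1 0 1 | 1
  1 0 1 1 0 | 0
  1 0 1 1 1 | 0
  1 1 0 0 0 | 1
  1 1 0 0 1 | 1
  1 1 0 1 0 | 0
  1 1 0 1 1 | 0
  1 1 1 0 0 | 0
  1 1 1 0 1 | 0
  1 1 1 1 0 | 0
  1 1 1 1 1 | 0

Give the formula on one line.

  ~d = 11001100110011001100110011001100
  ~a = 11111111111111110000000000000000
  (~a | d) = 11111111111111110011001100110011
  (~d & (~a | d)) = 11001100110011000000000000000000
  ((~d & (~a | d)) & b) = 00000000110011000000000000000000
  (~d | ~a) = 11111111111111111100110011001100
  ~c = 11110000111100001111000011110000
  ~b = 11111111000000001111111100000000
  (~c | ~b) = 11111111111100001111111111110000
  ((~d | ~a) & (~c | ~b)) = 11111111111100001100110011000000
  (((~d & (~a | d)) & b) | ((~d | ~a) & (~c | ~b))) = 11111111111111001100110011000000

(((~d & (~a | d)) & b) | ((~d | ~a) & (~c | ~b)))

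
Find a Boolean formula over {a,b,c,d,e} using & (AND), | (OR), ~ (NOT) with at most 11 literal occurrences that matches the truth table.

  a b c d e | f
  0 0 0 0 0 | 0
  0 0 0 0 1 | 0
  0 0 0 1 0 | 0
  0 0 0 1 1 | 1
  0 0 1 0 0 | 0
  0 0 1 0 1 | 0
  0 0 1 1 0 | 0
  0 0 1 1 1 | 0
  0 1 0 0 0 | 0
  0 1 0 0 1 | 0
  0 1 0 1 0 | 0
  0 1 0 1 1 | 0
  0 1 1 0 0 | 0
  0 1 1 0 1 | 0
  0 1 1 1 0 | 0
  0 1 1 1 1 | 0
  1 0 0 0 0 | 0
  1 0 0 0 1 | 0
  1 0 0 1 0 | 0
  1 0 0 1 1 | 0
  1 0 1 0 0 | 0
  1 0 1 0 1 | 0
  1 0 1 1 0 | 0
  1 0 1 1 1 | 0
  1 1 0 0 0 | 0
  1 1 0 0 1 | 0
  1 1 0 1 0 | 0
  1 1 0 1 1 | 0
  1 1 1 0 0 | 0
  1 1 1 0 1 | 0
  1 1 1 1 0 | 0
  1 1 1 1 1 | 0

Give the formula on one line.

(((((a | (e & ~b)) & d) | a) & (~c & d)) & ~a)

  ~b = 11111111000000001111111100000000
  (e & ~b) = 01010101000000000101010100000000
  (a | (e & ~b)) = 01010101000000001111111111111111
  ((a | (e & ~b)) & d) = 00010001000000000011001100110011
  (((a | (e & ~b)) & d) | a) = 00010001000000001111111111111111
  ~c = 11110000111100001111000011110000
  (~c & d) = 00110000001100000011000000110000
  ((((a | (e & ~b)) & d) | a) & (~c & d)) = 00010000000000000011000000110000
  ~a = 11111111111111110000000000000000
  (((((a | (e & ~b)) & d) | a) & (~c & d)) & ~a) = 00010000000000000000000000000000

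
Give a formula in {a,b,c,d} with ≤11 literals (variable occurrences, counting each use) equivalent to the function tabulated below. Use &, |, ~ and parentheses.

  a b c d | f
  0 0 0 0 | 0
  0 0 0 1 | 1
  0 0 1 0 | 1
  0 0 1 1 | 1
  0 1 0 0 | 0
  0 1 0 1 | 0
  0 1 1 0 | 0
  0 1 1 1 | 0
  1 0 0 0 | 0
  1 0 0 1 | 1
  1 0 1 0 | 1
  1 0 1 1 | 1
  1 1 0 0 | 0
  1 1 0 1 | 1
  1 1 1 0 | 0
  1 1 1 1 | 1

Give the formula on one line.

(((~a & ~b) | a) & (((~b & d) | (~b & (~d & c))) | d))

  ~a = 1111111100000000
  ~b = 1111000011110000
  (~a & ~b) = 1111000000000000
  ((~a & ~b) | a) = 1111000011111111
  (~b & d) = 0101000001010000
  ~d = 1010101010101010
  (~d & c) = 0010001000100010
  (~b & (~d & c)) = 0010000000100000
  ((~b & d) | (~b & (~d & c))) = 0111000001110000
  (((~b & d) | (~b & (~d & c))) | d) = 0111010101110101
  (((~a & ~b) | a) & (((~b & d) | (~b & (~d & c))) | d)) = 0111000001110101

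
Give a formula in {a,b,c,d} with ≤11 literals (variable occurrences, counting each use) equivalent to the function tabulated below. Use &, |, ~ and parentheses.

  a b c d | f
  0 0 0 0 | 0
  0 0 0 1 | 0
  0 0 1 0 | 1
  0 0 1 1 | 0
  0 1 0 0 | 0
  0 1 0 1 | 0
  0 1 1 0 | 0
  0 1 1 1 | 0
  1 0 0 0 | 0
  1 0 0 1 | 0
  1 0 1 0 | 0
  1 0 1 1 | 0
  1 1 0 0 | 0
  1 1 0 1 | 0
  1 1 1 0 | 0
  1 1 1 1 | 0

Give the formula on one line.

(((d | (a | c)) & (~d | ~c)) & (~b & (~a & c)))

  (a | c) = 0011001111111111
  (d | (a | c)) = 0111011111111111
  ~d = 1010101010101010
  ~c = 1100110011001100
  (~d | ~c) = 1110111011101110
  ((d | (a | c)) & (~d | ~c)) = 0110011011101110
  ~b = 1111000011110000
  ~a = 1111111100000000
  (~a & c) = 0011001100000000
  (~b & (~a & c)) = 0011000000000000
  (((d | (a | c)) & (~d | ~c)) & (~b & (~a & c))) = 0010000000000000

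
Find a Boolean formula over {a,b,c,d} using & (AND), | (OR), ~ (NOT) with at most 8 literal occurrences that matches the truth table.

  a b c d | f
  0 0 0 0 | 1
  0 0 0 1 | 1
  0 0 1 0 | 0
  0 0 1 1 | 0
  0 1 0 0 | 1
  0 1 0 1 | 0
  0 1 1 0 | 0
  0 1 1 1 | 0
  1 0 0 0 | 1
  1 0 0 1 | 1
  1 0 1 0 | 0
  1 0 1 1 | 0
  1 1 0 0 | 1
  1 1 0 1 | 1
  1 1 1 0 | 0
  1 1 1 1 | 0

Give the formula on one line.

(~c & ((~c & ((~b | c) | ~d)) | a))

  ~c = 1100110011001100
  ~b = 1111000011110000
  (~b | c) = 1111001111110011
  ~d = 1010101010101010
  ((~b | c) | ~d) = 1111101111111011
  (~c & ((~b | c) | ~d)) = 1100100011001000
  ((~c & ((~b | c) | ~d)) | a) = 1100100011111111
  (~c & ((~c & ((~b | c) | ~d)) | a)) = 1100100011001100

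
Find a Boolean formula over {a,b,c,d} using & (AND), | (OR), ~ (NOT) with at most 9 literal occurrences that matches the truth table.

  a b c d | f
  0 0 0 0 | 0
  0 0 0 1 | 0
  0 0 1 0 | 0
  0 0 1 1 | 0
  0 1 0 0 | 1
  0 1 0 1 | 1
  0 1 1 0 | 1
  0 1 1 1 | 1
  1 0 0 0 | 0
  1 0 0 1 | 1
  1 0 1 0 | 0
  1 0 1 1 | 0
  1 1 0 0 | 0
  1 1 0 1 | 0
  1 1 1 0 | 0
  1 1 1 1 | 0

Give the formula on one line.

  ~a = 1111111100000000
  (~a & b) = 0000111100000000
  ~b = 1111000011110000
  (~b & a) = 0000000011110000
  (d & (~b & a)) = 0000000001010000
  ~c = 1100110011001100
  ((d & (~b & a)) & ~c) = 0000000001000000
  ((~a & b) | ((d & (~b & a)) & ~c)) = 0000111101000000

((~a & b) | ((d & (~b & a)) & ~c))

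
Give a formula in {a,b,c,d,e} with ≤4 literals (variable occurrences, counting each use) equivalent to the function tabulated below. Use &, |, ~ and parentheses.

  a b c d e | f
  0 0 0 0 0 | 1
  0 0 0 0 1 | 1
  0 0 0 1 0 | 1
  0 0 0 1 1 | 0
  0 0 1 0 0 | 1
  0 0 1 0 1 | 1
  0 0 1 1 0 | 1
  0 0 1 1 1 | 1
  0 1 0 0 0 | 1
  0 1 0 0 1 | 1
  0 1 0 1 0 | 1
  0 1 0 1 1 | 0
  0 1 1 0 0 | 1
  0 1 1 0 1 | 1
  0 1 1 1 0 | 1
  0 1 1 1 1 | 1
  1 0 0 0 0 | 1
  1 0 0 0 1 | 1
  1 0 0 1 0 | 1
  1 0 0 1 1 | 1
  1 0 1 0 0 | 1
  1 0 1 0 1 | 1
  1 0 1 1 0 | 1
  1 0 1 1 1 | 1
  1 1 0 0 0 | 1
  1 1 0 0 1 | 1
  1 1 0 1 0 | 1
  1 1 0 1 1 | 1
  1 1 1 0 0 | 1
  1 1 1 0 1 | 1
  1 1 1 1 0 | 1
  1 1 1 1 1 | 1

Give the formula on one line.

  ~d = 11001100110011001100110011001100
  (a | c) = 00001111000011111111111111111111
  ~e = 10101010101010101010101010101010
  ((a | c) | ~e) = 10101111101011111111111111111111
  (~d | ((a | c) | ~e)) = 11101111111011111111111111111111

(~d | ((a | c) | ~e))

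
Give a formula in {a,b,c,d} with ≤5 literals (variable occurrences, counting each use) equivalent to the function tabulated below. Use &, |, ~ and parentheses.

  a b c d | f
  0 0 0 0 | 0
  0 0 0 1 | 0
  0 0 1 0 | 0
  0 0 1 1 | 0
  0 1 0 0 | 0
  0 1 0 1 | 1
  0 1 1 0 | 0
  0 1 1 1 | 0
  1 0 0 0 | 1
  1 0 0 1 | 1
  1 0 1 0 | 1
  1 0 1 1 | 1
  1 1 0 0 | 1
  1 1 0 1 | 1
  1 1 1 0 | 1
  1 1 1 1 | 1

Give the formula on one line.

(((b & d) & ~c) | a)

  (b & d) = 0000010100000101
  ~c = 1100110011001100
  ((b & d) & ~c) = 0000010000000100
  (((b & d) & ~c) | a) = 0000010011111111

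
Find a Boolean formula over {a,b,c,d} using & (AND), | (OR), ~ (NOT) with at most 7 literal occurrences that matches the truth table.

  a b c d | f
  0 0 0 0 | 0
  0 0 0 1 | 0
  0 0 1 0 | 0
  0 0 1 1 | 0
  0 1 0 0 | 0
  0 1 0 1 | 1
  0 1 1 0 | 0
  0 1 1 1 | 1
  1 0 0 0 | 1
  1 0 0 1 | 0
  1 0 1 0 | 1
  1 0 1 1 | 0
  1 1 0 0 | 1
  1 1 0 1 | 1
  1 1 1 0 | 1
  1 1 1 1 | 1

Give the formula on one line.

  (d | a) = 0101010111111111
  ~d = 1010101010101010
  (b | ~d) = 1010111110101111
  ((d | a) & (b | ~d)) = 0000010110101111

((d | a) & (b | ~d))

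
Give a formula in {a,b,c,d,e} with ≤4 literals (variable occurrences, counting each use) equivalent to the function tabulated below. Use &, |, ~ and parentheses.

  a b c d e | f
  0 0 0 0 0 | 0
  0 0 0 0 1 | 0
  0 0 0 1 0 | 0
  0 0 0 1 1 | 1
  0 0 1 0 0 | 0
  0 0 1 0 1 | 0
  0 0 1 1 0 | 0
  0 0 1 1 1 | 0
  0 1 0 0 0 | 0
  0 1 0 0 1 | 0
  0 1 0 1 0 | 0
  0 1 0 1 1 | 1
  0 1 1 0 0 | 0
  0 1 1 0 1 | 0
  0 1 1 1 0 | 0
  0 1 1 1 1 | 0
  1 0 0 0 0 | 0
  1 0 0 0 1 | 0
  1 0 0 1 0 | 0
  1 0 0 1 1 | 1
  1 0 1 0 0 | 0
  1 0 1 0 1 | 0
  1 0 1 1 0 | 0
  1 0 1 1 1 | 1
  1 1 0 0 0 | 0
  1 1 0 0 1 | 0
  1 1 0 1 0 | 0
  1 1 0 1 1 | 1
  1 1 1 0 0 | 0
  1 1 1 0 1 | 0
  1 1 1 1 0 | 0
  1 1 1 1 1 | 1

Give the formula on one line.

  (e & d) = 00010001000100010001000100010001
  ~c = 11110000111100001111000011110000
  (~c | a) = 11110000111100001111111111111111
  ((e & d) & (~c | a)) = 00010000000100000001000100010001

((e & d) & (~c | a))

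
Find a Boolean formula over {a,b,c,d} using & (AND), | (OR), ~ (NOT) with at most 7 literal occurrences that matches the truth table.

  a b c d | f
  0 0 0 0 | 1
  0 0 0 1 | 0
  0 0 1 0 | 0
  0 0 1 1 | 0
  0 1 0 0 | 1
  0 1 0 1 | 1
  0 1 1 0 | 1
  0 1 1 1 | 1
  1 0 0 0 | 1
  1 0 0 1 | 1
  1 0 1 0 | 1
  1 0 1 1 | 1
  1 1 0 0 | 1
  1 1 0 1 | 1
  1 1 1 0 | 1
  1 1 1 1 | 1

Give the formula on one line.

((b | a) | (~c & ~d))

  (b | a) = 0000111111111111
  ~c = 1100110011001100
  ~d = 1010101010101010
  (~c & ~d) = 1000100010001000
  ((b | a) | (~c & ~d)) = 1000111111111111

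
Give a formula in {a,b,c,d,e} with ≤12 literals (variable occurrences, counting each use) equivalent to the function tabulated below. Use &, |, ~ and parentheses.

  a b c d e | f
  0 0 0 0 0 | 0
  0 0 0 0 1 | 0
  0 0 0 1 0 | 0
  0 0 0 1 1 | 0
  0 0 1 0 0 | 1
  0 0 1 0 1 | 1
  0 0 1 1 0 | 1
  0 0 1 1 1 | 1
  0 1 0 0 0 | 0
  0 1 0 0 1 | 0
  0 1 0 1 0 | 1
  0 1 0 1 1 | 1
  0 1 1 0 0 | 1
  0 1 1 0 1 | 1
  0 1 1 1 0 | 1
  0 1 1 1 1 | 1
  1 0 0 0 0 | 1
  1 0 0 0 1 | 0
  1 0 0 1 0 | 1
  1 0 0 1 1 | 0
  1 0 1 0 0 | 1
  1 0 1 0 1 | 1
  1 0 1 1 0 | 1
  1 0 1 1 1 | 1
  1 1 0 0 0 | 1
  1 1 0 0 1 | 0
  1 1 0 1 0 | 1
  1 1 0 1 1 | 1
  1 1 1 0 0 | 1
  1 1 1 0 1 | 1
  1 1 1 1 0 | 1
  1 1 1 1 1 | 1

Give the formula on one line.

  (e | a) = 01010101010101011111111111111111
  ~e = 10101010101010101010101010101010
  ((e | a) & ~e) = 00000000000000001010101010101010
  (((e | a) & ~e) | c) = 00001111000011111010111110101111
  ~c = 11110000111100001111000011110000
  (d & ~c) = 00110000001100000011000000110000
  (a | (d & ~c)) = 00110000001100001111111111111111
  (b & (a | (d & ~c))) = 00000000001100000000000011111111
  ((b & (a | (d & ~c))) & d) = 00000000001100000000000000110011
  ((((e | a) & ~e) | c) | ((b & (a | (d & ~c))) & d)) = 00001111001111111010111110111111

((((e | a) & ~e) | c) | ((b & (a | (d & ~c))) & d))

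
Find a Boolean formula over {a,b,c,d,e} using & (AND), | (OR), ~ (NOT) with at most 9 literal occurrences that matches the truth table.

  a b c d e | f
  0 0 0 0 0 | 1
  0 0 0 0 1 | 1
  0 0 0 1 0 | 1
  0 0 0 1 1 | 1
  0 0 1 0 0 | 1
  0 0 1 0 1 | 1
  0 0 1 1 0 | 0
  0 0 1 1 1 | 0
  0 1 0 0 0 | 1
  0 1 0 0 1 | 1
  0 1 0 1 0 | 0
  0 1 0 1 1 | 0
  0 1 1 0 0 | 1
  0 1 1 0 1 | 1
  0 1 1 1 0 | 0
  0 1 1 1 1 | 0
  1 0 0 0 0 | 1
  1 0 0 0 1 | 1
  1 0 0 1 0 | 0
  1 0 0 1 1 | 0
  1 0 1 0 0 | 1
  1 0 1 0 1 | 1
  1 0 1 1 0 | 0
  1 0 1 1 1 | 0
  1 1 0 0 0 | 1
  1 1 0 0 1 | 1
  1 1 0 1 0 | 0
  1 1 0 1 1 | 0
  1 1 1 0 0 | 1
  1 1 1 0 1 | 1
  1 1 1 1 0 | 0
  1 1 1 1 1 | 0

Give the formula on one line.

(((~b & (~d | ~a)) | ~d) & (~c | (~d | b)))

  ~b = 11111111000000001111111100000000
  ~d = 11001100110011001100110011001100
  ~a = 11111111111111110000000000000000
  (~d | ~a) = 11111111111111111100110011001100
  (~b & (~d | ~a)) = 11111111000000001100110000000000
  ((~b & (~d | ~a)) | ~d) = 11111111110011001100110011001100
  ~c = 11110000111100001111000011110000
  (~d | b) = 11001100111111111100110011111111
  (~c | (~d | b)) = 11111100111111111111110011111111
  (((~b & (~d | ~a)) | ~d) & (~c | (~d | b))) = 11111100110011001100110011001100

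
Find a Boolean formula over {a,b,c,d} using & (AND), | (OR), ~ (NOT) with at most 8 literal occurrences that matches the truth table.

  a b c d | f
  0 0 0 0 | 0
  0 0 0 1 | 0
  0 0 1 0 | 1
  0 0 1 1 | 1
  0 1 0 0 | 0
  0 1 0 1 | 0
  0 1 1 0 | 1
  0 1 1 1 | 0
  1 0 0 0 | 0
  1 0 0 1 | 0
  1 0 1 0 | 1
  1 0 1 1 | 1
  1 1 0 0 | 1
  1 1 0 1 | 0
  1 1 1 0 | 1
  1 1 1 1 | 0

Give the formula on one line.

  ~b = 1111000011110000
  ~d = 1010101010101010
  (~b | ~d) = 1111101011111010
  (b & a) = 0000000000001111
  ((b & a) | c) = 0011001100111111
  ((~b | ~d) & ((b & a) | c)) = 0011001000111010

((~b | ~d) & ((b & a) | c))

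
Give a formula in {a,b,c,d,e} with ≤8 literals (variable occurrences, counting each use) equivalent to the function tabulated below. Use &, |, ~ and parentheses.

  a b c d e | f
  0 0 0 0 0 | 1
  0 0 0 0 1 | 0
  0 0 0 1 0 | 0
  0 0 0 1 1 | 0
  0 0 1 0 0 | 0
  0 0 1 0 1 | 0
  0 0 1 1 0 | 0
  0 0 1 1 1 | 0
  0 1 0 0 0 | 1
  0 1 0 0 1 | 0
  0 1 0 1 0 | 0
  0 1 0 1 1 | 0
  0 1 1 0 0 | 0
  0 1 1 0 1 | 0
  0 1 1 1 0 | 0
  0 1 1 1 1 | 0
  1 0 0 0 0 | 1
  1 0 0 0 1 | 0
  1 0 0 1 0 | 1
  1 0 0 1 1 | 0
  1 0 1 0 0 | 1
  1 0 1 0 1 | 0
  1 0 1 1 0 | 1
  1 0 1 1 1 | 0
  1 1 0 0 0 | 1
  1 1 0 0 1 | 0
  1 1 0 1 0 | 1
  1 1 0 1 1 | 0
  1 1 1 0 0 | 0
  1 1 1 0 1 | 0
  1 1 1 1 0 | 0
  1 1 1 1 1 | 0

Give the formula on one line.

(~e & (((a & ~b) & c) | ((a | ~d) & ~c)))

  ~e = 10101010101010101010101010101010
  ~b = 11111111000000001111111100000000
  (a & ~b) = 00000000000000001111111100000000
  ((a & ~b) & c) = 00000000000000000000111100000000
  ~d = 11001100110011001100110011001100
  (a | ~d) = 11001100110011001111111111111111
  ~c = 11110000111100001111000011110000
  ((a | ~d) & ~c) = 11000000110000001111000011110000
  (((a & ~b) & c) | ((a | ~d) & ~c)) = 11000000110000001111111111110000
  (~e & (((a & ~b) & c) | ((a | ~d) & ~c))) = 10000000100000001010101010100000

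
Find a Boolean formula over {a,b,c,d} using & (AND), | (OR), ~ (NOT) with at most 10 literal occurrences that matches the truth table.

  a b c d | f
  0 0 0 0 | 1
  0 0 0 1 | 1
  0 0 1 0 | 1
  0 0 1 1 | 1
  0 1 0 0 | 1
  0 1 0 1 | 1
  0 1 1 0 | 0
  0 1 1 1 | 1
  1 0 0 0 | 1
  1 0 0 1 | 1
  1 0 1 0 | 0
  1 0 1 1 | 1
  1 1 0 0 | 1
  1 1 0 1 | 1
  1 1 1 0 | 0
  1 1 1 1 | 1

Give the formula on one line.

(((b | ~d) & (~c | d)) | ((~a | d) & ~b))

  ~d = 1010101010101010
  (b | ~d) = 1010111110101111
  ~c = 1100110011001100
  (~c | d) = 1101110111011101
  ((b | ~d) & (~c | d)) = 1000110110001101
  ~a = 1111111100000000
  (~a | d) = 1111111101010101
  ~b = 1111000011110000
  ((~a | d) & ~b) = 1111000001010000
  (((b | ~d) & (~c | d)) | ((~a | d) & ~b)) = 1111110111011101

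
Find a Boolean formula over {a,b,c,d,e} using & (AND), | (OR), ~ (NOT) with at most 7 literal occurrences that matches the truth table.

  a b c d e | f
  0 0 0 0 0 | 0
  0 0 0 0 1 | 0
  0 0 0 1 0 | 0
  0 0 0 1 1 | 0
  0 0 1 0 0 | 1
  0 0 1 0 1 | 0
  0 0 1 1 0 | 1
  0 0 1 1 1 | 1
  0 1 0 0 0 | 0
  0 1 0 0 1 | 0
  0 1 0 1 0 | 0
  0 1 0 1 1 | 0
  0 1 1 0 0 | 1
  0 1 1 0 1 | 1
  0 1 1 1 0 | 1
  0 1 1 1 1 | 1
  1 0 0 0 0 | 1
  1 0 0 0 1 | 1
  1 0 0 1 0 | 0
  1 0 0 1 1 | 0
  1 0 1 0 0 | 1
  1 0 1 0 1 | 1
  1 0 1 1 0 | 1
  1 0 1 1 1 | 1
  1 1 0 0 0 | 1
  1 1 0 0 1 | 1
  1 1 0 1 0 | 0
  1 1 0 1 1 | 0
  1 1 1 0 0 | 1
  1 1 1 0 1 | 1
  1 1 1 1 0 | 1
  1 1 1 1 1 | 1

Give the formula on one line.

((c & (b | (~e | d))) | ((c | ~d) & a))

  ~e = 10101010101010101010101010101010
  (~e | d) = 10111011101110111011101110111011
  (b | (~e | d)) = 10111011111111111011101111111111
  (c & (b | (~e | d))) = 00001011000011110000101100001111
  ~d = 11001100110011001100110011001100
  (c | ~d) = 11001111110011111100111111001111
  ((c | ~d) & a) = 00000000000000001100111111001111
  ((c & (b | (~e | d))) | ((c | ~d) & a)) = 00001011000011111100111111001111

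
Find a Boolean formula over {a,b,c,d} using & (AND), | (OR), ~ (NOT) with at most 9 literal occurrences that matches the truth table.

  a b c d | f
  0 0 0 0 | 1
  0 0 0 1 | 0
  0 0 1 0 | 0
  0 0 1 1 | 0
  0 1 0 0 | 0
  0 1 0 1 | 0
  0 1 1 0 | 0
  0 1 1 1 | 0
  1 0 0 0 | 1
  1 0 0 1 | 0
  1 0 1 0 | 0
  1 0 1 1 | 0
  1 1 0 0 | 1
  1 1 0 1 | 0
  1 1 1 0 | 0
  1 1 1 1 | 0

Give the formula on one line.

  ~d = 1010101010101010
  ~c = 1100110011001100
  (~d & ~c) = 1000100010001000
  ~b = 1111000011110000
  (a | ~b) = 1111000011111111
  (c & ~d) = 0010001000100010
  ((a | ~b) | (c & ~d)) = 1111001011111111
  ((~d & ~c) & ((a | ~b) | (c & ~d))) = 1000000010001000

((~d & ~c) & ((a | ~b) | (c & ~d)))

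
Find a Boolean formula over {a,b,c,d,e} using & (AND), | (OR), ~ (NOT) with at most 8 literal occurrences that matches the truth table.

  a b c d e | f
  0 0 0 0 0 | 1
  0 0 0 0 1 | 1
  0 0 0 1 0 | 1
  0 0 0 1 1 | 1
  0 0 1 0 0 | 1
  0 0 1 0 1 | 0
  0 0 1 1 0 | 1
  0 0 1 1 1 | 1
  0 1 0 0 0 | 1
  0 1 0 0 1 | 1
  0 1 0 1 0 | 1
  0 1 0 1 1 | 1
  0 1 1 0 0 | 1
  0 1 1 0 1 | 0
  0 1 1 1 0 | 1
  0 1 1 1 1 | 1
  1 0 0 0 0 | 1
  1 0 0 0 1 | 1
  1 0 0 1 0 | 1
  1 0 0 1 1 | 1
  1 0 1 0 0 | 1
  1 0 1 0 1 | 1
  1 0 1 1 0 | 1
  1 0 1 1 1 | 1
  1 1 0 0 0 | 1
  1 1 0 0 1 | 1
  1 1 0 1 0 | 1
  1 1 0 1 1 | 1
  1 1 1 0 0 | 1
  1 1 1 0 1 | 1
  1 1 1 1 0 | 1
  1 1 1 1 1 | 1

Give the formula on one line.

  ~e = 10101010101010101010101010101010
  ~c = 11110000111100001111000011110000
  (b & a) = 00000000000000000000000011111111
  (~c | (b & a)) = 11110000111100001111000011111111
  (d | (~c | (b & a))) = 11110011111100111111001111111111
  (a | (d | (~c | (b & a)))) = 11110011111100111111111111111111
  (~e | (a | (d | (~c | (b & a))))) = 11111011111110111111111111111111

(~e | (a | (d | (~c | (b & a)))))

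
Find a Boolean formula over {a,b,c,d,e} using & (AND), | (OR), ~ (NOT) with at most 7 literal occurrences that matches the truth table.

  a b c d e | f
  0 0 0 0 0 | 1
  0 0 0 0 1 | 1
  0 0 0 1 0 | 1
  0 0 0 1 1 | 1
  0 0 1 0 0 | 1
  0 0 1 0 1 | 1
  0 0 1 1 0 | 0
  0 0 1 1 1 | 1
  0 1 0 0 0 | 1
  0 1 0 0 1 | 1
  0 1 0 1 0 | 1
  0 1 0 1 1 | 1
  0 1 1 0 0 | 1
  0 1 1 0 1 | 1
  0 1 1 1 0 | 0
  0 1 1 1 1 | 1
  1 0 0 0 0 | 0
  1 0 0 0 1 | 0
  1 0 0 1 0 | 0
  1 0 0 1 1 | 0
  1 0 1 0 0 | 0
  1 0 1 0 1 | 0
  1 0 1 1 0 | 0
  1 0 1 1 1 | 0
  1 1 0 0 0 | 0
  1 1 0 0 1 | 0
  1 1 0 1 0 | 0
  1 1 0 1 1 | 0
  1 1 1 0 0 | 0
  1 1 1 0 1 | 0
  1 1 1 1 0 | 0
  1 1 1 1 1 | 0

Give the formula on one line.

  ~a = 11111111111111110000000000000000
  ~c = 11110000111100001111000011110000
  ~d = 11001100110011001100110011001100
  (~c | ~d) = 11111100111111001111110011111100
  ((~c | ~d) | e) = 11111101111111011111110111111101
  (~a & ((~c | ~d) | e)) = 11111101111111010000000000000000

(~a & ((~c | ~d) | e))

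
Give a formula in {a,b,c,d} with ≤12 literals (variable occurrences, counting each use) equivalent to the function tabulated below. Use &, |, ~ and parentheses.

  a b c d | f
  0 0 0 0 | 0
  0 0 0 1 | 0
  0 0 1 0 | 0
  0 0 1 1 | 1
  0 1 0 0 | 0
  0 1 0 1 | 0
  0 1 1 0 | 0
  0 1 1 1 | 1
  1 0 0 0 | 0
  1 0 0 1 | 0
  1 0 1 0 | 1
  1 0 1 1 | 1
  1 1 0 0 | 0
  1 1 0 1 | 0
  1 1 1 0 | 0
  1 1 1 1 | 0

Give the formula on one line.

  ~b = 1111000011110000
  (d | ~b) = 1111010111110101
  (c & (d | ~b)) = 0011000100110001
  (a | b) = 0000111111111111
  (d | (a | b)) = 0101111111111111
  ((c & (d | ~b)) & (d | (a | b))) = 0001000100110001
  ~a = 1111111100000000
  (d & ~a) = 0101010100000000
  (~b | (d & ~a)) = 1111010111110000
  (((c & (d | ~b)) & (d | (a | b))) & (~b | (d & ~a))) = 0001000100110000

(((c & (d | ~b)) & (d | (a | b))) & (~b | (d & ~a)))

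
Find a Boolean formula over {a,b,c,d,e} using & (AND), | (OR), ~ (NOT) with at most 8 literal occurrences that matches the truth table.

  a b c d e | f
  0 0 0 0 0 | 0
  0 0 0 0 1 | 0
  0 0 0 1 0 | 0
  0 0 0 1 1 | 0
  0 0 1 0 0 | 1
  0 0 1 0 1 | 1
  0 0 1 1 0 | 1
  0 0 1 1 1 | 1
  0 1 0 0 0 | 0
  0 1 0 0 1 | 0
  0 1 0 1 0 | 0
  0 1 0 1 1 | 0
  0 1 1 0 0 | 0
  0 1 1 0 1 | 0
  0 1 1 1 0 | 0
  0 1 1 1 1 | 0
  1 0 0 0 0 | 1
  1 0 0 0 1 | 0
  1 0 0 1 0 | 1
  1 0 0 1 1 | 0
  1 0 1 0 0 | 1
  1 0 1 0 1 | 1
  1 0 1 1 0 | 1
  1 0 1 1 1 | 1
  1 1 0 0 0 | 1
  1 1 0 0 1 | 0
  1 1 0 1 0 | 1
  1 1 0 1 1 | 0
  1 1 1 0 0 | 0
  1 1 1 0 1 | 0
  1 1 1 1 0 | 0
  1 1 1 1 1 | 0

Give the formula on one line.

  ~b = 11111111000000001111111100000000
  ~c = 11110000111100001111000011110000
  (~b | ~c) = 11111111111100001111111111110000
  ~e = 10101010101010101010101010101010
  (a & ~e) = 00000000000000001010101010101010
  (c | (a & ~e)) = 00001111000011111010111110101111
  ((~b | ~c) & (c | (a & ~e))) = 00001111000000001010111110100000

((~b | ~c) & (c | (a & ~e)))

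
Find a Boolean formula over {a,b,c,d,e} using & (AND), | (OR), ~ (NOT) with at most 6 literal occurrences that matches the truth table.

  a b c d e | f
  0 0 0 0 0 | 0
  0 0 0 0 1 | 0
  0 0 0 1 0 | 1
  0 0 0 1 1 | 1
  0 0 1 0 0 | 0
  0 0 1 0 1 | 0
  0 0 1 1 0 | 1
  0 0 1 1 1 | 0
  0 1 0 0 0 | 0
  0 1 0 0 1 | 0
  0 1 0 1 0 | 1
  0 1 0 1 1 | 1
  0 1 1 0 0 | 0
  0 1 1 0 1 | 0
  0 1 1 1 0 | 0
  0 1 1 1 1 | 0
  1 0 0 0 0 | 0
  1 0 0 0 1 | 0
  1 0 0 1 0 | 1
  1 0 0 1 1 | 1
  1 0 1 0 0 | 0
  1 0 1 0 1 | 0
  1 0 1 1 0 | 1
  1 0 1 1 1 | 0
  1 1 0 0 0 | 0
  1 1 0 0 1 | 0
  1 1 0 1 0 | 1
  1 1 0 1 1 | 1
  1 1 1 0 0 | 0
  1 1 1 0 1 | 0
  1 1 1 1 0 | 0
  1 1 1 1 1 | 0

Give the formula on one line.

  ~c = 11110000111100001111000011110000
  ~b = 11111111000000001111111100000000
  ~e = 10101010101010101010101010101010
  (~b & ~e) = 10101010000000001010101000000000
  (~c | (~b & ~e)) = 11111010111100001111101011110000
  ((~c | (~b & ~e)) & d) = 00110010001100000011001000110000

((~c | (~b & ~e)) & d)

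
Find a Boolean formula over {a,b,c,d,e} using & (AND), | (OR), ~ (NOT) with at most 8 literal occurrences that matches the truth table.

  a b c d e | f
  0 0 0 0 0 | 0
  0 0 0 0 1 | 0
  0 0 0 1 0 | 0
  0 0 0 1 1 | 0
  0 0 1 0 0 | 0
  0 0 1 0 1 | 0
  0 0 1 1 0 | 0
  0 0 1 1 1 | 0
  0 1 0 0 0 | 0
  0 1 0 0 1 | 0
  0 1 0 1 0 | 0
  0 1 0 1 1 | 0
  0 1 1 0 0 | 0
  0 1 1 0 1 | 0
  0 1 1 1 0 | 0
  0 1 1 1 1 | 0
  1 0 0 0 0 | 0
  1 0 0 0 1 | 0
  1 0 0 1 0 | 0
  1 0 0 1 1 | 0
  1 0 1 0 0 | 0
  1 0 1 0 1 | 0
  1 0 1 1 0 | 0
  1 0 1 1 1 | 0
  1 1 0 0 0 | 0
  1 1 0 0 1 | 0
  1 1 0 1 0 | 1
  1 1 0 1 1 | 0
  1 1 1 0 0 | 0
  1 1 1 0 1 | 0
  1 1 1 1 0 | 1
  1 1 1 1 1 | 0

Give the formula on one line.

  ~e = 10101010101010101010101010101010
  (b & ~e) = 00000000101010100000000010101010
  ((b & ~e) & a) = 00000000000000000000000010101010
  ~b = 11111111000000001111111100000000
  (~b | c) = 11111111000011111111111100001111
  (d | (~b | c)) = 11111111001111111111111100111111
  ~d = 11001100110011001100110011001100
  ((d | (~b | c)) & ~d) = 11001100000011001100110000001100
  (((b & ~e) & a) | ((d | (~b | c)) & ~d)) = 11001100000011001100110010101110
  (d & (((b & ~e) & a) | ((d | (~b | c)) & ~d))) = 00000000000000000000000000100010

(d & (((b & ~e) & a) | ((d | (~b | c)) & ~d)))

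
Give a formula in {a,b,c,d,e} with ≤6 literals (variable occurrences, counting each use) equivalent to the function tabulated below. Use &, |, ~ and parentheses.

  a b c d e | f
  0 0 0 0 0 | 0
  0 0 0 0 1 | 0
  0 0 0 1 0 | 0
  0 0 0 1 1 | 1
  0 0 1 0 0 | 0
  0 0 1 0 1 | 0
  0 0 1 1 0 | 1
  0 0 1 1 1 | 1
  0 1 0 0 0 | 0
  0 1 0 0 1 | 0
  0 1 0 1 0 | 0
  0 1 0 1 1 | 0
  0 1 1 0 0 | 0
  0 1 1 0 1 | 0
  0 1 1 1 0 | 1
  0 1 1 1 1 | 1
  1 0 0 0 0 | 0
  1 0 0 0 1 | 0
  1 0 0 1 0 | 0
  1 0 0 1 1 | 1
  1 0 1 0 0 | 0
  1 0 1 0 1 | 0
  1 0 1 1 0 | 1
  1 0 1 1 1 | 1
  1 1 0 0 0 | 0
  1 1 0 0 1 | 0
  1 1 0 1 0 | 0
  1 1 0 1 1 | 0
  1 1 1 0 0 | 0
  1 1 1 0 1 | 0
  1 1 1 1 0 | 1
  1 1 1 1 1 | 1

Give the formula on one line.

  (c & d) = 00000011000000110000001100000011
  ~b = 11111111000000001111111100000000
  (~b & e) = 01010101000000000101010100000000
  ((c & d) | (~b & e)) = 01010111000000110101011100000011
  (d & ((c & d) | (~b & e))) = 00010011000000110001001100000011

(d & ((c & d) | (~b & e)))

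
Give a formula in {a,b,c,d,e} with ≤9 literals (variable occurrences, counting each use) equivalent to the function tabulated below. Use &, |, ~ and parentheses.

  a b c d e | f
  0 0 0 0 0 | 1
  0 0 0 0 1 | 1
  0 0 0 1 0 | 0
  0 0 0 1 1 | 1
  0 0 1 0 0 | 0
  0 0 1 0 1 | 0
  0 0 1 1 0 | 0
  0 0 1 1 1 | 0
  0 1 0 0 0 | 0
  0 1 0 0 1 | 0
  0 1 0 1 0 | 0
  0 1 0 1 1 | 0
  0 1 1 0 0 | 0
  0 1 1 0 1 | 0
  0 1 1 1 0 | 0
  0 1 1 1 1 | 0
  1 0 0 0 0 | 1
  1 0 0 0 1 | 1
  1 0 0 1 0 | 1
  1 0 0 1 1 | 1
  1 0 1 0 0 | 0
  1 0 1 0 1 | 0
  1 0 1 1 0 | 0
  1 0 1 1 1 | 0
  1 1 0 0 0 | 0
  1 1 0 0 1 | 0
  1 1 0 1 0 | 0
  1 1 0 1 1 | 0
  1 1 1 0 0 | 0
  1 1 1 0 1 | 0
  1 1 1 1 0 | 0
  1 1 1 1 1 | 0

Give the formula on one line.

  ~c = 11110000111100001111000011110000
  ~b = 11111111000000001111111100000000
  (~c & ~b) = 11110000000000001111000000000000
  (~c & d) = 00110000001100000011000000110000
  (e & (~c & d)) = 00010000000100000001000000010000
  ~d = 11001100110011001100110011001100
  ((e & (~c & d)) | ~d) = 11011100110111001101110011011100
  (b | a) = 00000000111111111111111111111111
  (((e & (~c & d)) | ~d) | (b | a)) = 11011100111111111111111111111111
  ((~c & ~b) & (((e & (~c & d)) | ~d) | (b | a))) = 11010000000000001111000000000000

((~c & ~b) & (((e & (~c & d)) | ~d) | (b | a)))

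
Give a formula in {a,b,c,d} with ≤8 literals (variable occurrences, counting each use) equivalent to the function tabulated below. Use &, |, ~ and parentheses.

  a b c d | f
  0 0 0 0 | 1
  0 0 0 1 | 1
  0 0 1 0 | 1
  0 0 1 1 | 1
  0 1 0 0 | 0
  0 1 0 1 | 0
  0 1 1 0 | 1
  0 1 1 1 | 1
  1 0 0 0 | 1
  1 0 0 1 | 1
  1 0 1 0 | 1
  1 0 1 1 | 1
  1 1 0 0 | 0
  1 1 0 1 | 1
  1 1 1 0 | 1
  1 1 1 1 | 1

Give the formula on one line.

((c | ~b) | ((((b & c) & ~d) | a) & d))

  ~b = 1111000011110000
  (c | ~b) = 1111001111110011
  (b & c) = 0000001100000011
  ~d = 1010101010101010
  ((b & c) & ~d) = 0000001000000010
  (((b & c) & ~d) | a) = 0000001011111111
  ((((b & c) & ~d) | a) & d) = 0000000001010101
  ((c | ~b) | ((((b & c) & ~d) | a) & d)) = 1111001111110111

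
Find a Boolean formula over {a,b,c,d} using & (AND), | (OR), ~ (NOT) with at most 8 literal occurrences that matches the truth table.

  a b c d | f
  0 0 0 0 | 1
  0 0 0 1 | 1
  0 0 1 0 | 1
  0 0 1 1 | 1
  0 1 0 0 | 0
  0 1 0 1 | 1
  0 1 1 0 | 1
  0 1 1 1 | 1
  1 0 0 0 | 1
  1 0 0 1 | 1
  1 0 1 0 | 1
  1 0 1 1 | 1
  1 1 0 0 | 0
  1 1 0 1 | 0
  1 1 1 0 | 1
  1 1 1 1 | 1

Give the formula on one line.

  ~b = 1111000011110000
  ~d = 1010101010101010
  ~a = 1111111100000000
  (~d | ~a) = 1111111110101010
  ((~d | ~a) & d) = 0101010100000000
  (~b | ((~d | ~a) & d)) = 1111010111110000
  (c | (~b | ((~d | ~a) & d))) = 1111011111110011

(c | (~b | ((~d | ~a) & d)))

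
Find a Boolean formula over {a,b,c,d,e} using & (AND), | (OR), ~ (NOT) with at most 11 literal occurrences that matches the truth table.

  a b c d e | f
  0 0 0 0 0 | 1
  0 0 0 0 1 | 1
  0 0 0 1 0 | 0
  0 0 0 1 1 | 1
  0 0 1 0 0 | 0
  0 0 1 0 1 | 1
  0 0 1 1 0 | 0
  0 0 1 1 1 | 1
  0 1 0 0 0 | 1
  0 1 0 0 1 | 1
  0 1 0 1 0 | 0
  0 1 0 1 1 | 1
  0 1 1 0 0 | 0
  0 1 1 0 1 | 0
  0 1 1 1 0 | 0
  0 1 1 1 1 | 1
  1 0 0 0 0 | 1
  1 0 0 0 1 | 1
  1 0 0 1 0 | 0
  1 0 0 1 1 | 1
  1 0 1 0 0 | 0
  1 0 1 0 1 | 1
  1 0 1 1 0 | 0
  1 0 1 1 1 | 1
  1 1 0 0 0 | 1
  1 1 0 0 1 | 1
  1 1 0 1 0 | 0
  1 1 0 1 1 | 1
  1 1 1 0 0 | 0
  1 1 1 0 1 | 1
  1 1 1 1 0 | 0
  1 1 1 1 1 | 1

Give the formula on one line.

((e & (((~b | (~c & e)) | (a | d)) | ~e)) | (~d & ~c))

  ~b = 11111111000000001111111100000000
  ~c = 11110000111100001111000011110000
  (~c & e) = 01010000010100000101000001010000
  (~b | (~c & e)) = 11111111010100001111111101010000
  (a | d) = 00110011001100111111111111111111
  ((~b | (~c & e)) | (a | d)) = 11111111011100111111111111111111
  ~e = 10101010101010101010101010101010
  (((~b | (~c & e)) | (a | d)) | ~e) = 11111111111110111111111111111111
  (e & (((~b | (~c & e)) | (a | d)) | ~e)) = 01010101010100010101010101010101
  ~d = 11001100110011001100110011001100
  (~d & ~c) = 11000000110000001100000011000000
  ((e & (((~b | (~c & e)) | (a | d)) | ~e)) | (~d & ~c)) = 11010101110100011101010111010101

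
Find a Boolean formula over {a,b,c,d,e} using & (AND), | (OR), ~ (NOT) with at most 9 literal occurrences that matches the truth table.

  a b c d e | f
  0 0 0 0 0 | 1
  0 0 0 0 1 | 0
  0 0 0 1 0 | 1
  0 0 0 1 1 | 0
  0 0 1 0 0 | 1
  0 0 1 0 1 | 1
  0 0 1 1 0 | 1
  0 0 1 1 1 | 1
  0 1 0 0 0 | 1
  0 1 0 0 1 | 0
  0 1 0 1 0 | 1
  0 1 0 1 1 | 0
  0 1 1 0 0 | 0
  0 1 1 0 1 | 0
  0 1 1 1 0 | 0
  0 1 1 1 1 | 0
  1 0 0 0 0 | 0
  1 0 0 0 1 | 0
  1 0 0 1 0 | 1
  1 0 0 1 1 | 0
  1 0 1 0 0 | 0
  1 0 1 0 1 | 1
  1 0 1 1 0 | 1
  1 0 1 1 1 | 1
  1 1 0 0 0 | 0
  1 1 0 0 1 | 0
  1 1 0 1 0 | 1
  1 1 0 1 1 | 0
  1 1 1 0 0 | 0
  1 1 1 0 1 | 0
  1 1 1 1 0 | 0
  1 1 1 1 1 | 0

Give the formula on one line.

  ~e = 10101010101010101010101010101010
  (c | ~e) = 10101111101011111010111110101111
  ~b = 11111111000000001111111100000000
  ~c = 11110000111100001111000011110000
  (~b | ~c) = 11111111111100001111111111110000
  ~a = 11111111111111110000000000000000
  (~a | d) = 11111111111111110011001100110011
  ((~a | d) | e) = 11111111111111110111011101110111
  ((~b | ~c) & ((~a | d) | e)) = 11111111111100000111011101110000
  ((c | ~e) & ((~b | ~c) & ((~a | d) | e))) = 10101111101000000010011100100000

((c | ~e) & ((~b | ~c) & ((~a | d) | e)))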